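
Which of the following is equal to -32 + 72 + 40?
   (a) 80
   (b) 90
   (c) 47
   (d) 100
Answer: a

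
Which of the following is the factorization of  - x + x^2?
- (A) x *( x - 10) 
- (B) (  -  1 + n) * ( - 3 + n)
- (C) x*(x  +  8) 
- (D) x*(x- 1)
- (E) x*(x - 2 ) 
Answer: D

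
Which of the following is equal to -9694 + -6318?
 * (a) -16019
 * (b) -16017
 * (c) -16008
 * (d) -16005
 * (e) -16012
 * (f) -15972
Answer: e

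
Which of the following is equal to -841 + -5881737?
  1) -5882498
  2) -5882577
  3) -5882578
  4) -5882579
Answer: 3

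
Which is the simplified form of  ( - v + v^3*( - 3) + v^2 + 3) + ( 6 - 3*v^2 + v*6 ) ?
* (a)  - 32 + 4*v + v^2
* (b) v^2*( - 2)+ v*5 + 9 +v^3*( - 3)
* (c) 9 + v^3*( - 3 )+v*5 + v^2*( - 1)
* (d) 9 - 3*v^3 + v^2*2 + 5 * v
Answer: b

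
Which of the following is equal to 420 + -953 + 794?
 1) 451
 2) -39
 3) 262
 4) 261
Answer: 4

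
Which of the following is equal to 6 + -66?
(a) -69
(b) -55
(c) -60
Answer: c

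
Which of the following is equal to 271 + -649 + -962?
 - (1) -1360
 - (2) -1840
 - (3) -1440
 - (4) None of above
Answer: 4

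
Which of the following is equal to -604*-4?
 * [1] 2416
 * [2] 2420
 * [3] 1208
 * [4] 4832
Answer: 1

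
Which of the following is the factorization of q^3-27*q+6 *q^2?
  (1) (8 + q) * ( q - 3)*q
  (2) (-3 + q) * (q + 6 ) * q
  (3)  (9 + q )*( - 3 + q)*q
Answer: 3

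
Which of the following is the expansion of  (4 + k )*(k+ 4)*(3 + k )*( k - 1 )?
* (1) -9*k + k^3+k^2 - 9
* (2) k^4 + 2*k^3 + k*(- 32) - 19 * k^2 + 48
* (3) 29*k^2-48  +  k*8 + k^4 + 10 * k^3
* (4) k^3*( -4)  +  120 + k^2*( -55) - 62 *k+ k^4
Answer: 3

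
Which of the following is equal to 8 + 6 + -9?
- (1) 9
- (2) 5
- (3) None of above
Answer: 2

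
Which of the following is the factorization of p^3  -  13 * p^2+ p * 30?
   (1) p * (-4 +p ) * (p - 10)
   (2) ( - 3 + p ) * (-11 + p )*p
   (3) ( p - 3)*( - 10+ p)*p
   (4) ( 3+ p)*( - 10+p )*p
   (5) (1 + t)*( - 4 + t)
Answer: 3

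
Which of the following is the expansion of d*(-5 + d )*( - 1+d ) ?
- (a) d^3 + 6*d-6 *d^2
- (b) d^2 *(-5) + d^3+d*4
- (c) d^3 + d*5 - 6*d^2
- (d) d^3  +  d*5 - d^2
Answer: c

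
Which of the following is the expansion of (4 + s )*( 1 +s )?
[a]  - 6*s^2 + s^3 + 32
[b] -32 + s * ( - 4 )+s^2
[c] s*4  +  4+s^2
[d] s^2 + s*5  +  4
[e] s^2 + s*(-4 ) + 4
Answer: d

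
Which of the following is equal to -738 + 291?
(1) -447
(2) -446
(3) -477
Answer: 1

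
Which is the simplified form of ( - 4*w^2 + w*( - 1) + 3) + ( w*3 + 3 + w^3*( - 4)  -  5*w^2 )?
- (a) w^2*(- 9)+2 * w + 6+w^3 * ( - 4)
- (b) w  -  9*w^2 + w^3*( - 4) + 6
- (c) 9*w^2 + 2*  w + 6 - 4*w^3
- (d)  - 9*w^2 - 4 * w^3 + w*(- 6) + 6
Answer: a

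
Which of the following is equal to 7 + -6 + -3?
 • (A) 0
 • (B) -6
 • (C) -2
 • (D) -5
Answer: C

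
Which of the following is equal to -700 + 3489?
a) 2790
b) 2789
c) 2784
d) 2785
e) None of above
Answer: b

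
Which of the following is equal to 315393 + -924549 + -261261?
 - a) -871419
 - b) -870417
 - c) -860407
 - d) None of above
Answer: b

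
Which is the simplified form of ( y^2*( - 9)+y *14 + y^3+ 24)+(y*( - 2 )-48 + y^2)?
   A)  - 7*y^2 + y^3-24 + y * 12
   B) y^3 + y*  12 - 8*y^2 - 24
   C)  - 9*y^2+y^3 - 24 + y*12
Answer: B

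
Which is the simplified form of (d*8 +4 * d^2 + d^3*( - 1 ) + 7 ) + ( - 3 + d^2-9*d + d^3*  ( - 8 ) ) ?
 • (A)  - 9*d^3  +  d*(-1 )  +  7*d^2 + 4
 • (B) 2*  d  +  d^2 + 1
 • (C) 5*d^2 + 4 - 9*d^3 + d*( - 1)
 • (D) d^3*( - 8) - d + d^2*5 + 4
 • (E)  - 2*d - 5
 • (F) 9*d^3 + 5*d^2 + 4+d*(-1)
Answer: C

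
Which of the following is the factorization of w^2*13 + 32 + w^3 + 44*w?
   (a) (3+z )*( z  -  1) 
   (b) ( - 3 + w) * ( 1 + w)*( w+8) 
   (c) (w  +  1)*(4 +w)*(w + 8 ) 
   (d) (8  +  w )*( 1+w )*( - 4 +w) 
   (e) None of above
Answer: c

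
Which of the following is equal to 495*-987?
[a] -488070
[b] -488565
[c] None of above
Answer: b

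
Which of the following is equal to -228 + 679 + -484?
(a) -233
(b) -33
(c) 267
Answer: b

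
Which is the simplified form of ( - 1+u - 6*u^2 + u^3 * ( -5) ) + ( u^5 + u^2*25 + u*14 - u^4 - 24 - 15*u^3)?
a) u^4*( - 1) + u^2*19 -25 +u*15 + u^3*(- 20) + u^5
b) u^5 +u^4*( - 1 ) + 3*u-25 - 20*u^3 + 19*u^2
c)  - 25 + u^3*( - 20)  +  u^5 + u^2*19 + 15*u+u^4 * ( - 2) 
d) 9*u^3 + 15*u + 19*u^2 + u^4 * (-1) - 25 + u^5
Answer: a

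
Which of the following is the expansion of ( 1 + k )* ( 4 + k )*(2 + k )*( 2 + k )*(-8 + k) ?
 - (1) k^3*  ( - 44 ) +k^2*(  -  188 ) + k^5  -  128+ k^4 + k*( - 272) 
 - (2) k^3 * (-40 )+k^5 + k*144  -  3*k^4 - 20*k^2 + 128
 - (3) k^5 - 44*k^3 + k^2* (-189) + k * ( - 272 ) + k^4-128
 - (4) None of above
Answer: 1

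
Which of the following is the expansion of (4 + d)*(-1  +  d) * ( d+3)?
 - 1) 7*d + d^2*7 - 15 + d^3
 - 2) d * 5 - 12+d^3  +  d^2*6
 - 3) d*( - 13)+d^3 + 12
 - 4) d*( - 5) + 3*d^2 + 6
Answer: 2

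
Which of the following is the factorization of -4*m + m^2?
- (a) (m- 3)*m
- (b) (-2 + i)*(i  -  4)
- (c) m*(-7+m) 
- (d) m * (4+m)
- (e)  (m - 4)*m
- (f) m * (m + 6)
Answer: e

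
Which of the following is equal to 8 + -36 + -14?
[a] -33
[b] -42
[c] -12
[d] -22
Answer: b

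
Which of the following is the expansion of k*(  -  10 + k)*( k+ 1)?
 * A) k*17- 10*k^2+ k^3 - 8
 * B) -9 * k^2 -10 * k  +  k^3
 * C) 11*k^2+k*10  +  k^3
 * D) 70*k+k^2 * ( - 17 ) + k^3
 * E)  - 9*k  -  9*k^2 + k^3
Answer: B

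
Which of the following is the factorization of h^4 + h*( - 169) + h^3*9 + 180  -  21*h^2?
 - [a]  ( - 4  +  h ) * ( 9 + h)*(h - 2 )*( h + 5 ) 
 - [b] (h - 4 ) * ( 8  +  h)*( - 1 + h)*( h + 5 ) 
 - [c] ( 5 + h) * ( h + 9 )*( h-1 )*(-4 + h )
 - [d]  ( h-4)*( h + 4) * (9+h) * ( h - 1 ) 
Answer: c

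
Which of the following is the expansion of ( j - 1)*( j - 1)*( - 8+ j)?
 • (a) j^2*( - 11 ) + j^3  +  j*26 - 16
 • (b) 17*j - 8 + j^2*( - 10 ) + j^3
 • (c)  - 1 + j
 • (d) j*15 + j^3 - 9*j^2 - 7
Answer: b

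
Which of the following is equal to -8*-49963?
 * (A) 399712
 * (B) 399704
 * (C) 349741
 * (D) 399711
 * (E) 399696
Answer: B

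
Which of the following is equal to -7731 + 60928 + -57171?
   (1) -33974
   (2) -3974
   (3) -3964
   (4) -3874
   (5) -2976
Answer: 2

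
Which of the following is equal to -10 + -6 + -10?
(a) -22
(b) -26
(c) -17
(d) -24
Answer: b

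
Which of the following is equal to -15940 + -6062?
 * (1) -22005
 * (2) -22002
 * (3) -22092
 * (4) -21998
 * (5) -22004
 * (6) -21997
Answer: 2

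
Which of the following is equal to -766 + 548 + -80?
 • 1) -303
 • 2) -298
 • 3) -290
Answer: 2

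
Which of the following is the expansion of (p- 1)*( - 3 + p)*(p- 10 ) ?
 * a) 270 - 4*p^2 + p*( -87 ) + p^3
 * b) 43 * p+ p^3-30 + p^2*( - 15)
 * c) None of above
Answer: c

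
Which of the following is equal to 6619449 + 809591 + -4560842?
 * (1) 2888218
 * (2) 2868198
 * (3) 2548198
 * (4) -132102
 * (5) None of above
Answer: 2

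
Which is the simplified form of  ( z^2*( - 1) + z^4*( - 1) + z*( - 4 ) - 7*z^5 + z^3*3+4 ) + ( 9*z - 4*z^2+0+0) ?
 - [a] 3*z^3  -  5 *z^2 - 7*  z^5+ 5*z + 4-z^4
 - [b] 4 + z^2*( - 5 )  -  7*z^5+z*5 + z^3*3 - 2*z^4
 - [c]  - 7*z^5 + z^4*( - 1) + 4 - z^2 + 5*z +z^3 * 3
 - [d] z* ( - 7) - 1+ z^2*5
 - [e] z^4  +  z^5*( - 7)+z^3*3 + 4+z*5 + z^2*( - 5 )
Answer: a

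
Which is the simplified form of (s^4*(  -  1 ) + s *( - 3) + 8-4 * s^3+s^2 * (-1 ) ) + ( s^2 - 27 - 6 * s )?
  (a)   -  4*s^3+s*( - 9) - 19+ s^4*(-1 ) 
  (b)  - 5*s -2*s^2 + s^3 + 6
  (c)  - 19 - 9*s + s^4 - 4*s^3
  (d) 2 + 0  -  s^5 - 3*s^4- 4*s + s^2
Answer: a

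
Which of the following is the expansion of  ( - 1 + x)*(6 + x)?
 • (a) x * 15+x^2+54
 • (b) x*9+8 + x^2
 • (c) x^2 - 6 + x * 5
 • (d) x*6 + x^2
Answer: c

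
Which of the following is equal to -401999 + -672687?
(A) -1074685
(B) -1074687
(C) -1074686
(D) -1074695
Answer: C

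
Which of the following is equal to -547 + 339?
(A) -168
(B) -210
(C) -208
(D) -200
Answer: C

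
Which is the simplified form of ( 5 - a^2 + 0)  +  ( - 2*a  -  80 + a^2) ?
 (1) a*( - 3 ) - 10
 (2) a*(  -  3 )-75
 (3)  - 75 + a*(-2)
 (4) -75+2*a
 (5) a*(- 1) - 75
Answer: 3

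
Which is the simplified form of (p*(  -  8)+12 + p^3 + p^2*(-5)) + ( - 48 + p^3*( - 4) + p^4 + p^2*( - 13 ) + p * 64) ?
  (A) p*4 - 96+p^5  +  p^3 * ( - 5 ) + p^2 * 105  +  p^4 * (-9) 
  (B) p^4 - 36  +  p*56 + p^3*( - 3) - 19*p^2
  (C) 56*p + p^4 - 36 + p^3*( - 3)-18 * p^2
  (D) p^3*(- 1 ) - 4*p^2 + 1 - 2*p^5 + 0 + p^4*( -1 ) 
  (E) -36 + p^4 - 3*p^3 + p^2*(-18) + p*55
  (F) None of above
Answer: C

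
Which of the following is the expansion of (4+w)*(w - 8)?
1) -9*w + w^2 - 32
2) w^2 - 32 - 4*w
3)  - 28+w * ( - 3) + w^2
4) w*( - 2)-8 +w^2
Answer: 2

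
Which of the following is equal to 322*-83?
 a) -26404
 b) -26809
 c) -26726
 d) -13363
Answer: c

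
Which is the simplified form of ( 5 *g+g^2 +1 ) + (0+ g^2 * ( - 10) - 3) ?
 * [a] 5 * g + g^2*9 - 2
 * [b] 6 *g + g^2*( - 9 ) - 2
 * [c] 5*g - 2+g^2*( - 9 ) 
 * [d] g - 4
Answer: c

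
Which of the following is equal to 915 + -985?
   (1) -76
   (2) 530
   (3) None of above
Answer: 3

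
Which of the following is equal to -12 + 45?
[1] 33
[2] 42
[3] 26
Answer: 1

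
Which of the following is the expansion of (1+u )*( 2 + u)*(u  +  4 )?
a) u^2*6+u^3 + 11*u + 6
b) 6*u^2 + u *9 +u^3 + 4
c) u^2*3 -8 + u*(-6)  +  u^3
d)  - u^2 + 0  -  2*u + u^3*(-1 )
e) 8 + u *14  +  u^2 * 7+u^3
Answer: e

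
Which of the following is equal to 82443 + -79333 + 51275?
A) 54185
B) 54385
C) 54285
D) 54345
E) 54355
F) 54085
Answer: B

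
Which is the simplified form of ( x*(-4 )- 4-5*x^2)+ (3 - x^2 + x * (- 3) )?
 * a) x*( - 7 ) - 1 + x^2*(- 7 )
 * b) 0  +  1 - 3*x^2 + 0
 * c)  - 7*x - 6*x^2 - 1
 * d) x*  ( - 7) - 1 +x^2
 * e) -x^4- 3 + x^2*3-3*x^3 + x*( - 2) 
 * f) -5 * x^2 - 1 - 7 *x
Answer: c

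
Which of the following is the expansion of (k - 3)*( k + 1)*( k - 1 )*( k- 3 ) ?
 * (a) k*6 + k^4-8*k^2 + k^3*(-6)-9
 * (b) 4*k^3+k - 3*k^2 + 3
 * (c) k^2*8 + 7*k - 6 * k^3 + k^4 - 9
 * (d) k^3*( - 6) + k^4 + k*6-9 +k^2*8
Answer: d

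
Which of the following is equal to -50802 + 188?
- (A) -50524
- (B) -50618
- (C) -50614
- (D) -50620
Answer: C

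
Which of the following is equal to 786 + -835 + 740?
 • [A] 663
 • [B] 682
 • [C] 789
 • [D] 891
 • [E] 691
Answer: E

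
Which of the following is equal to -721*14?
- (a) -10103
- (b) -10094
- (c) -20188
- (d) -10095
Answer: b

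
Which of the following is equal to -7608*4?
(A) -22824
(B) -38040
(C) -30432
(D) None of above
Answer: C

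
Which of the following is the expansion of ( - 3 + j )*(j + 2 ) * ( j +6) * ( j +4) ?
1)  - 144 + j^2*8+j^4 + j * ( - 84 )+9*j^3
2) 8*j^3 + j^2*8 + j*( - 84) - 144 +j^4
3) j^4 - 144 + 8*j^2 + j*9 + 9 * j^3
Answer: 1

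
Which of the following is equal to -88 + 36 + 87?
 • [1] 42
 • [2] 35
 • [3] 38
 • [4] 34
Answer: 2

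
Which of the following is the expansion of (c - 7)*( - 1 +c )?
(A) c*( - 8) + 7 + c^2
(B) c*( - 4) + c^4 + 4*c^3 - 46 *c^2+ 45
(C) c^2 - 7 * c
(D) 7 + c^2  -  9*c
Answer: A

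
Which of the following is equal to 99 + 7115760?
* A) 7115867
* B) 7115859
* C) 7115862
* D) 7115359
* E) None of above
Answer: B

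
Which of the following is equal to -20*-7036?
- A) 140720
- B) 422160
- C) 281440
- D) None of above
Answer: A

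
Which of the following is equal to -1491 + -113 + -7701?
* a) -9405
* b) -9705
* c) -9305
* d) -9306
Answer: c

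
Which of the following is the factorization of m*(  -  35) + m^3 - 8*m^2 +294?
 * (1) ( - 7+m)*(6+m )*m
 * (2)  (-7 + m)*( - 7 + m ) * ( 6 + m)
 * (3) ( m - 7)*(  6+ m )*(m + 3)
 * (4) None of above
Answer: 2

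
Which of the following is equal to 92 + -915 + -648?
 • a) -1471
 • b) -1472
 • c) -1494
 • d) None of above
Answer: a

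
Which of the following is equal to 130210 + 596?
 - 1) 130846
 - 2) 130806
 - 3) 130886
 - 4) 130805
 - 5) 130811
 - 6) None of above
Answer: 2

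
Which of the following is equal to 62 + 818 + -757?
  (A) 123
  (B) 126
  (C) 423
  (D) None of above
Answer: A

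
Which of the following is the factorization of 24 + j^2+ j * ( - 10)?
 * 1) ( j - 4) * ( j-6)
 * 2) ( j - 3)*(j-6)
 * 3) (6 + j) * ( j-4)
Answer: 1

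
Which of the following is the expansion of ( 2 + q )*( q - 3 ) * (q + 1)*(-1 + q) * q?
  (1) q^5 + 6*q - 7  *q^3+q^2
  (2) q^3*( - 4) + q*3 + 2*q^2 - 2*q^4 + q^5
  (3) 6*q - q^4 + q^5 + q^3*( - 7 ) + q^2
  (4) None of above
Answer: 3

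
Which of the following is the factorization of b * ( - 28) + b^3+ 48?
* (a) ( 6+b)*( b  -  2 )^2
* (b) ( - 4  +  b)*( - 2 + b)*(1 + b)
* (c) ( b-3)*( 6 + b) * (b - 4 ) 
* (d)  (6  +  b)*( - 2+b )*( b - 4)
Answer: d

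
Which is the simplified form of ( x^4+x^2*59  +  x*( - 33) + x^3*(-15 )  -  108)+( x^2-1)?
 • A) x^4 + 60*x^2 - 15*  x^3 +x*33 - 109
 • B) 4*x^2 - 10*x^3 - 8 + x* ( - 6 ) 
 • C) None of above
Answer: C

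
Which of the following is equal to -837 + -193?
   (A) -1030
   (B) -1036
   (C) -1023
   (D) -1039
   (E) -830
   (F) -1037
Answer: A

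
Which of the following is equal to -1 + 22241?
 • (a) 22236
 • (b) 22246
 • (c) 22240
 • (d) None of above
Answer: c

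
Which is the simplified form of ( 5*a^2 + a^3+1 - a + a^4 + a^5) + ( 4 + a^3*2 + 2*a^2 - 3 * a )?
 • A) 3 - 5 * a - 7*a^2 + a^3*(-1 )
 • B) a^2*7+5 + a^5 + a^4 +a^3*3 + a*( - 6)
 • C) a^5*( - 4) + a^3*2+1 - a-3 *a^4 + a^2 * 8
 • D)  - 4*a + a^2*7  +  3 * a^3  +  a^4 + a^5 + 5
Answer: D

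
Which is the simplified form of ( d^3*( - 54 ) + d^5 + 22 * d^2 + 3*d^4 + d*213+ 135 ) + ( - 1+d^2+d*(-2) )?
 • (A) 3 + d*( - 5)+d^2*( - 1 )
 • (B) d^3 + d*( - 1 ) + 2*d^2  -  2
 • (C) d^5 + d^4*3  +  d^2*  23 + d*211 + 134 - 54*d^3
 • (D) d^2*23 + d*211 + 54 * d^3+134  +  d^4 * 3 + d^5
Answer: C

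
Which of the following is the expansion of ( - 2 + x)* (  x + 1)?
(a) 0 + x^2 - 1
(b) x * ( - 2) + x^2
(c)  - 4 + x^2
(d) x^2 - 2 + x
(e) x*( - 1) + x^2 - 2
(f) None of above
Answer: e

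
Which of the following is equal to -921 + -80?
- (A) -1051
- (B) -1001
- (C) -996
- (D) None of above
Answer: B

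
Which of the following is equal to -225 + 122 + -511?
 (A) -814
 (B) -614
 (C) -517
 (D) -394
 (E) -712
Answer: B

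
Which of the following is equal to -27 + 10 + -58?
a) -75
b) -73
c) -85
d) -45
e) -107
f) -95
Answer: a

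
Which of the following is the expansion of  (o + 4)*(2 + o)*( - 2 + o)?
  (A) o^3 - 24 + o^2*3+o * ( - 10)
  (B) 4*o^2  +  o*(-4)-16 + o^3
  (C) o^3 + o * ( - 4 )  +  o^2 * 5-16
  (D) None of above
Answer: B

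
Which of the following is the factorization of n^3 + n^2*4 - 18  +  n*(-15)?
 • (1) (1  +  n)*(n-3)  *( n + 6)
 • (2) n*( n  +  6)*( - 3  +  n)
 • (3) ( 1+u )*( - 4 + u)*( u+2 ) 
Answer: 1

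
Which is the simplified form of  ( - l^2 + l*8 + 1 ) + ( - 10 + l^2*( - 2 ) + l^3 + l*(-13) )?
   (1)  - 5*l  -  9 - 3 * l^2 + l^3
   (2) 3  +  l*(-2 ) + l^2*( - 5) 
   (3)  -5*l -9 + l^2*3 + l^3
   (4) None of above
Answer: 1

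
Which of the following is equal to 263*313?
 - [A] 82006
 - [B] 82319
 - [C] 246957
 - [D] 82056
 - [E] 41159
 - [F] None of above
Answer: B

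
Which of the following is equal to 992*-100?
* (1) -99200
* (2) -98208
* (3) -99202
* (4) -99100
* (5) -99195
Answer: 1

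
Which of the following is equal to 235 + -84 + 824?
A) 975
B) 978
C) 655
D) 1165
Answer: A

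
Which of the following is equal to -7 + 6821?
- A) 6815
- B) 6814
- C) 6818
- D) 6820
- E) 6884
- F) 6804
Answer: B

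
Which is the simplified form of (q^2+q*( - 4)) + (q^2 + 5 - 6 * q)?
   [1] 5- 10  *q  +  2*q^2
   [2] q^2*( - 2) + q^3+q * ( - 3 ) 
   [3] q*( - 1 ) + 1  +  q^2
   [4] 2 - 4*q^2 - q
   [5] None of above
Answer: 1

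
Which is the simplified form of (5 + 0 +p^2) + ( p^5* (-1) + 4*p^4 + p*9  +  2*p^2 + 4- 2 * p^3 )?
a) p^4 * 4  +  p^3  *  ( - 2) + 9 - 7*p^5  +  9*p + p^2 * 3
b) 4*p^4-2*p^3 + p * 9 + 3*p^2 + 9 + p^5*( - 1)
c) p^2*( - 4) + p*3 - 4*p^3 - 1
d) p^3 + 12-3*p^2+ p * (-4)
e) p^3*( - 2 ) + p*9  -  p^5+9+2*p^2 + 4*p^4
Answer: b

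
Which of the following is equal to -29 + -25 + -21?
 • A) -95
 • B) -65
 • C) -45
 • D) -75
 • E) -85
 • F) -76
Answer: D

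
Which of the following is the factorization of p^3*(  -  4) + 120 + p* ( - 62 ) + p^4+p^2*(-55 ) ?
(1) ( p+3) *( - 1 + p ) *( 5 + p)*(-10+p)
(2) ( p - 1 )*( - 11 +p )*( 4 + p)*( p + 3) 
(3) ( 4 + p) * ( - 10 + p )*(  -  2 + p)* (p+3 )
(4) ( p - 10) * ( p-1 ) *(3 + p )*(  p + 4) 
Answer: 4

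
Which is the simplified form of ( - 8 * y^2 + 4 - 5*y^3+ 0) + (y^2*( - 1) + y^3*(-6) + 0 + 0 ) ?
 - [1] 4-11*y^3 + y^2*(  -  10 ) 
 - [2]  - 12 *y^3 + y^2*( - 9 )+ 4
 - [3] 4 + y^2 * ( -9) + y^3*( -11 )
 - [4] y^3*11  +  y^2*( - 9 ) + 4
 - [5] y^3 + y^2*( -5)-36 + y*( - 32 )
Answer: 3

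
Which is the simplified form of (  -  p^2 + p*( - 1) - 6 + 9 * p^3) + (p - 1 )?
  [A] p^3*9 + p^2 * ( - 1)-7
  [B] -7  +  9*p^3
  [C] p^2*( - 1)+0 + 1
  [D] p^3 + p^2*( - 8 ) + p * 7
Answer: A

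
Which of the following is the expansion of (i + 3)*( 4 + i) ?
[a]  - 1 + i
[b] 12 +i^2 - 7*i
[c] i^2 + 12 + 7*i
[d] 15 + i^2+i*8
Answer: c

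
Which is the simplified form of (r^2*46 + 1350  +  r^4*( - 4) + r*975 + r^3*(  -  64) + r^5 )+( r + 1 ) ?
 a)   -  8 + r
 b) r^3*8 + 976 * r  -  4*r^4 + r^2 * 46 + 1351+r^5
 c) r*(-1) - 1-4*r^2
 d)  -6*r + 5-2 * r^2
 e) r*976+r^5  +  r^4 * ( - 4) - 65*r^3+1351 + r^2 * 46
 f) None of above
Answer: f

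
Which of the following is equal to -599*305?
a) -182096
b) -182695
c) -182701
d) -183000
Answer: b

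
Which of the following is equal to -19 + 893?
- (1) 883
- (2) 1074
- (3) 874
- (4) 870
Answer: 3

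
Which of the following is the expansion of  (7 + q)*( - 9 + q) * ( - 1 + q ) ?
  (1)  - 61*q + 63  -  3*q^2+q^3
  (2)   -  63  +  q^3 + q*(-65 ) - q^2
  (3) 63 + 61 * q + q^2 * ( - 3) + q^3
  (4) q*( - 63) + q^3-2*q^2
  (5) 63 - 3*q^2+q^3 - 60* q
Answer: 1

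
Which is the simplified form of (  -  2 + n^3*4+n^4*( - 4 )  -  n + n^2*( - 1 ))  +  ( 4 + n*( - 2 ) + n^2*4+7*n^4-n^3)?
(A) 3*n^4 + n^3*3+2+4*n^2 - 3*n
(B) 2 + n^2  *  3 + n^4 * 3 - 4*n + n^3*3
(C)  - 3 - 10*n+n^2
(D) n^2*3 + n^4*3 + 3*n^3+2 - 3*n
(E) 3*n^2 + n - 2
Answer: D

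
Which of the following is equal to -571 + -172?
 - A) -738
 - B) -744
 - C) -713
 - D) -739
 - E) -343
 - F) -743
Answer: F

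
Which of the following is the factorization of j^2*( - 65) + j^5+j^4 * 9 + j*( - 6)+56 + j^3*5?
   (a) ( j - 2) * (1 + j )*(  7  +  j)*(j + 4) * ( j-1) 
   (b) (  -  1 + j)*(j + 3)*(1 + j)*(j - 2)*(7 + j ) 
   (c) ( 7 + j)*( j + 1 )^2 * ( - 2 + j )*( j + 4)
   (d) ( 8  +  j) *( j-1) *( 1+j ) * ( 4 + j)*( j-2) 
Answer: a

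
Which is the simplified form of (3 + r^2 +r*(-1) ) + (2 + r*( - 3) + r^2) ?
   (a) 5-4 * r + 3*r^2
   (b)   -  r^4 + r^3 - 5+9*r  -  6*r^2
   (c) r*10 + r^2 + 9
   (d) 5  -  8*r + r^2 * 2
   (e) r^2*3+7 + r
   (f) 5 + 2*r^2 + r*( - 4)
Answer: f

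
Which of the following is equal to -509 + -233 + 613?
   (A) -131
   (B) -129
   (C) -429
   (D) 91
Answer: B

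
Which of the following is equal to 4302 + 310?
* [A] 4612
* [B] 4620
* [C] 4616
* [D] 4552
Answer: A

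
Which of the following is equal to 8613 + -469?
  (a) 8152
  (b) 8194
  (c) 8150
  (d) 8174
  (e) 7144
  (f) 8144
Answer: f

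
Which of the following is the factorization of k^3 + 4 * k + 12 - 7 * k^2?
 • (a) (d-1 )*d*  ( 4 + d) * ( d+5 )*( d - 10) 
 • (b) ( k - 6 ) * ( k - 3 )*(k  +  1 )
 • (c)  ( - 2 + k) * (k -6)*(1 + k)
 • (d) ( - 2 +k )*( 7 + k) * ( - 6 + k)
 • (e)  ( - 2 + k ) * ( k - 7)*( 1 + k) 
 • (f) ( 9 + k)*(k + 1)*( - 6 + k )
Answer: c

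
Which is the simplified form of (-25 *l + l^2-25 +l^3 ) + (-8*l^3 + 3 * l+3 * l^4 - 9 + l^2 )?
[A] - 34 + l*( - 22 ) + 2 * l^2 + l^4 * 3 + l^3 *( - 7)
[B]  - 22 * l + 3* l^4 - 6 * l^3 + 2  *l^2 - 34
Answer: A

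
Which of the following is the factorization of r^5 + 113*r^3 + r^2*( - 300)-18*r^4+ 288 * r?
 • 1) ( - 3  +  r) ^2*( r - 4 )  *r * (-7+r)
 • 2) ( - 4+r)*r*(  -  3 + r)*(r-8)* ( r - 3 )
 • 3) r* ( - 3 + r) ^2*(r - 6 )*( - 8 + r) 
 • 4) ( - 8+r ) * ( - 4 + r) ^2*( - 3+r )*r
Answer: 2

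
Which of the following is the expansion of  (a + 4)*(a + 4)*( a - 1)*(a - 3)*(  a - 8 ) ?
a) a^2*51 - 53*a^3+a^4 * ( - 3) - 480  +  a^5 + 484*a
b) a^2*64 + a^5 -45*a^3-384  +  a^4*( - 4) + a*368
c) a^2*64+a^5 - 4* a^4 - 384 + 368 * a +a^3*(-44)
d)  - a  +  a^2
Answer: b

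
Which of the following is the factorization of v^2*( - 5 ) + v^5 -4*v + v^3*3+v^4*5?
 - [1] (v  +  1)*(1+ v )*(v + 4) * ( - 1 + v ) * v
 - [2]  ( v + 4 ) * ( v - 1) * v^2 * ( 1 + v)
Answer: 1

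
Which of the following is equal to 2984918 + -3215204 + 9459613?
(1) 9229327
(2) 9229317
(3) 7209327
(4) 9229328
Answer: 1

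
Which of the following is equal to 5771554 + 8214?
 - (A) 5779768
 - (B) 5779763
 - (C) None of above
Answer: A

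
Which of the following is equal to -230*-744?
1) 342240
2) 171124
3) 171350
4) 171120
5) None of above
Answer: 4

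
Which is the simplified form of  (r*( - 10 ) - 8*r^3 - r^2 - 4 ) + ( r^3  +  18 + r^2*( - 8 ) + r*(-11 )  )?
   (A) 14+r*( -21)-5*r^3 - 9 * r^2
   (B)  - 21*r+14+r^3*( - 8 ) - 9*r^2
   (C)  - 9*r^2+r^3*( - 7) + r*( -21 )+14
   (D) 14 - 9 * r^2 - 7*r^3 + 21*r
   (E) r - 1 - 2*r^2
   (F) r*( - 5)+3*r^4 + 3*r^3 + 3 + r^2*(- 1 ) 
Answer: C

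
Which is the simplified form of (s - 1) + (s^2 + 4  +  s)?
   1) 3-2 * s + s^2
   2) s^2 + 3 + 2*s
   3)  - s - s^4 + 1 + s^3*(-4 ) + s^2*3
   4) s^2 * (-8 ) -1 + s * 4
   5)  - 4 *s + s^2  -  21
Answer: 2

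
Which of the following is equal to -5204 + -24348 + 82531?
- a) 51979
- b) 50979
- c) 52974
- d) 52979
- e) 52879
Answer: d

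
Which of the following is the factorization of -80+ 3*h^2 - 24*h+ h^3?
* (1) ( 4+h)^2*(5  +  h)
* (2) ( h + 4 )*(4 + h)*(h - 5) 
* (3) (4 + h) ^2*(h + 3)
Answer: 2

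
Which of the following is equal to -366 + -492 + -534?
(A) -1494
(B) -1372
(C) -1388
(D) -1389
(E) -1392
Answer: E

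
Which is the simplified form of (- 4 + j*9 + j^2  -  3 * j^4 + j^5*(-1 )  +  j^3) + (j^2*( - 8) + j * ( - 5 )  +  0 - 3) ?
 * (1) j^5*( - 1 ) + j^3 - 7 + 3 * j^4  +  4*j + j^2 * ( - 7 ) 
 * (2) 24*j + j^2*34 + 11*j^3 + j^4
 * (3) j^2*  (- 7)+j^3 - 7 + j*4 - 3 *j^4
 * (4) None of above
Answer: 4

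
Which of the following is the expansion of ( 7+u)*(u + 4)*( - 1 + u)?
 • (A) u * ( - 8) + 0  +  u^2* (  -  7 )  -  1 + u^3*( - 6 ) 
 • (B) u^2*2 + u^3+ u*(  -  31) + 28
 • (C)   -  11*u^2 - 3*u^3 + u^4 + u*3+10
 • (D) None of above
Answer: D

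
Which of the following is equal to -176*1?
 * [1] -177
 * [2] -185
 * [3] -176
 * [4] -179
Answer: 3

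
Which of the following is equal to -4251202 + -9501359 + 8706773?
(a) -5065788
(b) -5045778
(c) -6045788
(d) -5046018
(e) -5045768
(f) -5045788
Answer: f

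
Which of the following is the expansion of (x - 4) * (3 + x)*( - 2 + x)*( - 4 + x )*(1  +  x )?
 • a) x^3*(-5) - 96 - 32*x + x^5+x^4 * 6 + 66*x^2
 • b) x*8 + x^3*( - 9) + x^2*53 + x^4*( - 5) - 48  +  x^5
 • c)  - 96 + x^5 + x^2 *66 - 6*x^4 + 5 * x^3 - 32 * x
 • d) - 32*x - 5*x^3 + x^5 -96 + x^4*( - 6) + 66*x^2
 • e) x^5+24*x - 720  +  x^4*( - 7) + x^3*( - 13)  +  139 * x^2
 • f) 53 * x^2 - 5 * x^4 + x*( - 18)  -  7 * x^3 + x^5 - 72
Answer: d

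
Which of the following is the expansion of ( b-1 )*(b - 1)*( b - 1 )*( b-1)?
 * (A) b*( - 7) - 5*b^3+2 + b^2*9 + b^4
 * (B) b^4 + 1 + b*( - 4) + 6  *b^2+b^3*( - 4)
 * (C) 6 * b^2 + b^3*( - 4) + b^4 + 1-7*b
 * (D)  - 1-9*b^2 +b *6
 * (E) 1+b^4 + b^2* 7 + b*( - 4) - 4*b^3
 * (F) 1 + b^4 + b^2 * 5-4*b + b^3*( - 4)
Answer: B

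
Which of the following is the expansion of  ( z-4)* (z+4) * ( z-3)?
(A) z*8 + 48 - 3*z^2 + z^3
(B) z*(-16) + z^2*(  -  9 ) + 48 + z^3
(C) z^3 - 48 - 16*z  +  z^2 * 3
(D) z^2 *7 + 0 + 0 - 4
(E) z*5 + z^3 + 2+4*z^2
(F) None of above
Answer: F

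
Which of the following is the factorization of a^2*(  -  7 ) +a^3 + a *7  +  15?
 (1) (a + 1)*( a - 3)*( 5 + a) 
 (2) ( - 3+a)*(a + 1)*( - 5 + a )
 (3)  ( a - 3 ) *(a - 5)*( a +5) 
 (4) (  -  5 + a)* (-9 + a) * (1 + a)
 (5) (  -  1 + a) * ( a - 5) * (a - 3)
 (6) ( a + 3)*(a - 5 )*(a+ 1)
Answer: 2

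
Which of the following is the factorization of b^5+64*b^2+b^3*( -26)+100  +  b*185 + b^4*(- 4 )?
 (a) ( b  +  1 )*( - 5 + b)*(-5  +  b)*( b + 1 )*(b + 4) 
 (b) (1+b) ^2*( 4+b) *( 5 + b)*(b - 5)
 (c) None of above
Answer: a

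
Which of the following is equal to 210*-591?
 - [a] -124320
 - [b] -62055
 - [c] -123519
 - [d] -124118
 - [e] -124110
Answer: e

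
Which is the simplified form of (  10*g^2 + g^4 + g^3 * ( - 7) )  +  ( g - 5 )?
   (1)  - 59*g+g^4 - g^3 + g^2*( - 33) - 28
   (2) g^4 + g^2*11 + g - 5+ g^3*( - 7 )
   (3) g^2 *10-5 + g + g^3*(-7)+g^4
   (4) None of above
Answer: 3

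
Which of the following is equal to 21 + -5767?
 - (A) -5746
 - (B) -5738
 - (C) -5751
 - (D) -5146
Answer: A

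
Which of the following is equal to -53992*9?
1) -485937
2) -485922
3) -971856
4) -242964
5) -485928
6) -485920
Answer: 5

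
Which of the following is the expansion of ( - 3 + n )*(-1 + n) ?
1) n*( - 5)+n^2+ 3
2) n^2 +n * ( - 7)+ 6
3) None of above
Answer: 3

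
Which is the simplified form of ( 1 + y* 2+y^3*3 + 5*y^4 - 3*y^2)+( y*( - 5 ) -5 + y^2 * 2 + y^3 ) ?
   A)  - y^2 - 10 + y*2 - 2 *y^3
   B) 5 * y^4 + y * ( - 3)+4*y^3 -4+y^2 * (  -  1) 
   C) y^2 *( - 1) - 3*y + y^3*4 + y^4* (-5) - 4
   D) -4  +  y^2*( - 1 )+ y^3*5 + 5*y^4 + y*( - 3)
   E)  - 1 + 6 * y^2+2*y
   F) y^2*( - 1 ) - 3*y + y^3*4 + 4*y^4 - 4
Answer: B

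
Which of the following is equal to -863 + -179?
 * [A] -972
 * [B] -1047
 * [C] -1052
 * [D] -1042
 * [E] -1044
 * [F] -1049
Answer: D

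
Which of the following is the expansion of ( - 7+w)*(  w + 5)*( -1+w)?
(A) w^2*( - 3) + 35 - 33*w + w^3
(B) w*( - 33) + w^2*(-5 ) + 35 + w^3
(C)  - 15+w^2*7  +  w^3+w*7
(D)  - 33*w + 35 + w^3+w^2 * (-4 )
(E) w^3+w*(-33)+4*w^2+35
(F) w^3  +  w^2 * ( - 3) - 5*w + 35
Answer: A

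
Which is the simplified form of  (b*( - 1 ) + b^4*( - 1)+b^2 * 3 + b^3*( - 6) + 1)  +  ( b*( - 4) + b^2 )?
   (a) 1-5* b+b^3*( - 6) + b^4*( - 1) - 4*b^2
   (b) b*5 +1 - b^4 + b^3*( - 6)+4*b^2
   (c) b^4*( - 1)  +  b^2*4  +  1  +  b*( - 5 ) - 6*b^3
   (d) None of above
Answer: c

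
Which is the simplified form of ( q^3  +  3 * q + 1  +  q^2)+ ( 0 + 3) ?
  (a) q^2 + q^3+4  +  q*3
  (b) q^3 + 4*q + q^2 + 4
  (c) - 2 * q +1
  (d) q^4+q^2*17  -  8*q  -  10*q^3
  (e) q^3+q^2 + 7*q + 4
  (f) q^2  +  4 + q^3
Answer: a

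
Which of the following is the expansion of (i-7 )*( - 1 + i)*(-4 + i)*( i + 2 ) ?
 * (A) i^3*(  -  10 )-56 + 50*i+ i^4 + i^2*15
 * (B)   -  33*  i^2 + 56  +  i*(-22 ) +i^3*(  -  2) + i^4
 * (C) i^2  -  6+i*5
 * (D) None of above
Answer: A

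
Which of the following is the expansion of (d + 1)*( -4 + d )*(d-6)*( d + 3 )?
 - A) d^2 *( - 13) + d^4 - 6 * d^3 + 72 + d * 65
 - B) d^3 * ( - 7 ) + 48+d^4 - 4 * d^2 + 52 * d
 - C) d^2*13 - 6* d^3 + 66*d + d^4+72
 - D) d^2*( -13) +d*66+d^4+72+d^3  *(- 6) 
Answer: D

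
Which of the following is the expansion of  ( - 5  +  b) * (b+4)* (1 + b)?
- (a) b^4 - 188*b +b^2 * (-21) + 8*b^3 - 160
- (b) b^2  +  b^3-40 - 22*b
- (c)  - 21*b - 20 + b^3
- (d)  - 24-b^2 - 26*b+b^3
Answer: c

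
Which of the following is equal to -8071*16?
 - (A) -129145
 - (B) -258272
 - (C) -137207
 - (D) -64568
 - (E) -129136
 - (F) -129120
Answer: E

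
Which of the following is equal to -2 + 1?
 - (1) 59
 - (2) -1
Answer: 2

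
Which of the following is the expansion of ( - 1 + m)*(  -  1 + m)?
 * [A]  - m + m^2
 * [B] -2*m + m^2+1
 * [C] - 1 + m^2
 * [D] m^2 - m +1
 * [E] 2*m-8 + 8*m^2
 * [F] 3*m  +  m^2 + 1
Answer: B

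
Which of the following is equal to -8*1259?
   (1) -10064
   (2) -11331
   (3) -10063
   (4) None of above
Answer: 4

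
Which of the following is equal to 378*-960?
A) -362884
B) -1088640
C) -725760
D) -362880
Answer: D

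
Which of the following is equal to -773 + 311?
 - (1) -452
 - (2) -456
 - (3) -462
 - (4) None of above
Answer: 3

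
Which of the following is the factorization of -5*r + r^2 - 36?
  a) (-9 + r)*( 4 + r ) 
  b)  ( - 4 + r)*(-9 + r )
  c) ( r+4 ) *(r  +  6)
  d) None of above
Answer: a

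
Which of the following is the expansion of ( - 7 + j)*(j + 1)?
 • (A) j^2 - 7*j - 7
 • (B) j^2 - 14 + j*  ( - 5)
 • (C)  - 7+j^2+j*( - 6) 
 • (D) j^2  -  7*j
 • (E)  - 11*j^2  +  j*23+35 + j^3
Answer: C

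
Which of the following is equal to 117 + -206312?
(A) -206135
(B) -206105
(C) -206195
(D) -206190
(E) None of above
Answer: C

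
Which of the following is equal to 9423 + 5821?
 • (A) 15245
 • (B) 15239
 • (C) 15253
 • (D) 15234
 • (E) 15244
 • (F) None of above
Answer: E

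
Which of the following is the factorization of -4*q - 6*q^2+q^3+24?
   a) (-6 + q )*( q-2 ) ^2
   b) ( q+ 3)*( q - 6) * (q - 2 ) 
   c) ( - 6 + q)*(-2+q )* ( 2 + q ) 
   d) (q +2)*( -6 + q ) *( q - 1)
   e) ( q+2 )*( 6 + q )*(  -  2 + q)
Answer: c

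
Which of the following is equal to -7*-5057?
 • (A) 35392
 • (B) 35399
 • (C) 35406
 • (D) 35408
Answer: B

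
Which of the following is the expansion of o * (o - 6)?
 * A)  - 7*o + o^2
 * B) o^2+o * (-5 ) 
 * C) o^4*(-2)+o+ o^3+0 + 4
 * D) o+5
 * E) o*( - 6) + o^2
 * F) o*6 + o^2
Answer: E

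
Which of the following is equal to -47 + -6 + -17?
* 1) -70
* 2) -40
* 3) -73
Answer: 1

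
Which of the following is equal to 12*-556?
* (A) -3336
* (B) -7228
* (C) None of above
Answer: C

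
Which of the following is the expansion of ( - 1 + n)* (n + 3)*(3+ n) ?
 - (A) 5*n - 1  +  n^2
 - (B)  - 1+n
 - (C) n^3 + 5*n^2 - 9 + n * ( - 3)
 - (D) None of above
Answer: D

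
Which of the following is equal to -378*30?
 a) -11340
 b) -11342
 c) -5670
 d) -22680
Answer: a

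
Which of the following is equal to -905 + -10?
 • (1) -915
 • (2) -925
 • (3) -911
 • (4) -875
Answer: 1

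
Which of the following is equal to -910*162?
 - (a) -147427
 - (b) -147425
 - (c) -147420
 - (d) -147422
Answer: c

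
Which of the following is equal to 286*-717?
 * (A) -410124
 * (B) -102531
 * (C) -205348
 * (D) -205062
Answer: D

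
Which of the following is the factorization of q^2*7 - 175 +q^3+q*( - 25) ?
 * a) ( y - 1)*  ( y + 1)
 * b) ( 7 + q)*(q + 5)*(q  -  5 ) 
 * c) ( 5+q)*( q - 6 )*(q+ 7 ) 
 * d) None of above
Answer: b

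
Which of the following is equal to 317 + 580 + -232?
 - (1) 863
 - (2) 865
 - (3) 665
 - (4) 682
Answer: 3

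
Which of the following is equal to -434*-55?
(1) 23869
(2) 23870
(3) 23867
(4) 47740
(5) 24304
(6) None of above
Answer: 2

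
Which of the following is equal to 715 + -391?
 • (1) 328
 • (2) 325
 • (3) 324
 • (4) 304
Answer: 3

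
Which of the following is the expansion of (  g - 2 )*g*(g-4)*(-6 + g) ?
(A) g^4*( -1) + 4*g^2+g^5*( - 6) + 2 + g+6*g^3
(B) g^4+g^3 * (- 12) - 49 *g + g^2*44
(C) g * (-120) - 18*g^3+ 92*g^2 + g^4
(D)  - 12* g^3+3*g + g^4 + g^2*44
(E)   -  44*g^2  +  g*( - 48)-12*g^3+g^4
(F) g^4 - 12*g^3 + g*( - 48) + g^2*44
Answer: F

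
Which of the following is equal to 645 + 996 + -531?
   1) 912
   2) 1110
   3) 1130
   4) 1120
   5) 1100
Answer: 2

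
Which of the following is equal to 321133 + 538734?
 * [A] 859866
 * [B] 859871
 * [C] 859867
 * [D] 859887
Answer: C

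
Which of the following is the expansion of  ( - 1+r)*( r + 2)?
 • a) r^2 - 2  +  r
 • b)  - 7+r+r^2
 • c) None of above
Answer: a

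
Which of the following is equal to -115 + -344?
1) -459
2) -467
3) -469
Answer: 1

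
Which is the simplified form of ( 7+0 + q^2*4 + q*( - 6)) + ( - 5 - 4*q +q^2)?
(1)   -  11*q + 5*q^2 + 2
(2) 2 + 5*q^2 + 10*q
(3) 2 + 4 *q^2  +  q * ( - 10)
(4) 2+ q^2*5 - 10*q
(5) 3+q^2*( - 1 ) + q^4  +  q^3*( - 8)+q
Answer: 4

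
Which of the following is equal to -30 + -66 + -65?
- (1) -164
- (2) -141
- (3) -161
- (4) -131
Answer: 3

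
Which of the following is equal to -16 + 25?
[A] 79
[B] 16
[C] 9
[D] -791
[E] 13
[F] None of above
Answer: C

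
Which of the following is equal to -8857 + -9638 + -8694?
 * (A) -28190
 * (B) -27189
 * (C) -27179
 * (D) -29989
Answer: B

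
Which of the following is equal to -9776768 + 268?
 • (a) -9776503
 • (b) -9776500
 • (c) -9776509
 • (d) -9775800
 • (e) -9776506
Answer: b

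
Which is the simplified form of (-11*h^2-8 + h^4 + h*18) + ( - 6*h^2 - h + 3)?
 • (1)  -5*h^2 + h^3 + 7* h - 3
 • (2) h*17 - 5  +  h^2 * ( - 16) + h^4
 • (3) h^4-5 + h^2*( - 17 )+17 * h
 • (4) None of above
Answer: 3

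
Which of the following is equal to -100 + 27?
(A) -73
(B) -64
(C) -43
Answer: A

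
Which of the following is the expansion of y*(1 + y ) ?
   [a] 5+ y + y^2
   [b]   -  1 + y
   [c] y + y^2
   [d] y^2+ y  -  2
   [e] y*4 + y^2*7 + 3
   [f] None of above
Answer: c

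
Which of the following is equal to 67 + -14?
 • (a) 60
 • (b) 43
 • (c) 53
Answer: c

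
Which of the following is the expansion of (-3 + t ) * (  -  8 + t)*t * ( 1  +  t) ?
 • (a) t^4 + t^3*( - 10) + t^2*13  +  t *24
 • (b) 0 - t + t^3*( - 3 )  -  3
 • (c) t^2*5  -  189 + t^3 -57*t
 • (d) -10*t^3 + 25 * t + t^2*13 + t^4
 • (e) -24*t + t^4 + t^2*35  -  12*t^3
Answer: a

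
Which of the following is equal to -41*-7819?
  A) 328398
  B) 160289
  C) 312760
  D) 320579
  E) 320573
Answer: D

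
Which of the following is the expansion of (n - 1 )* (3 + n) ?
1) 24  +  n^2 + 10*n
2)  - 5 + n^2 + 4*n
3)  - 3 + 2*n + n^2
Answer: 3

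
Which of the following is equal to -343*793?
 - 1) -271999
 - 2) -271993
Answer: 1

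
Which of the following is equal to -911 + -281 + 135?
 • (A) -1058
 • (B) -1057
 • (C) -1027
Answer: B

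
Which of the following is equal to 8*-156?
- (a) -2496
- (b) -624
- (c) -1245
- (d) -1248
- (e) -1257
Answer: d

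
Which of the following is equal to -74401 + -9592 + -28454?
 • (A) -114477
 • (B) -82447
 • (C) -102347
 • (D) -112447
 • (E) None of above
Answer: D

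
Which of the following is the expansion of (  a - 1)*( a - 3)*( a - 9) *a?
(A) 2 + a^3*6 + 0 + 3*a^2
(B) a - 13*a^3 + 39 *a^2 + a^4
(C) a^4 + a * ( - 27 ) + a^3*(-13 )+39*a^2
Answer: C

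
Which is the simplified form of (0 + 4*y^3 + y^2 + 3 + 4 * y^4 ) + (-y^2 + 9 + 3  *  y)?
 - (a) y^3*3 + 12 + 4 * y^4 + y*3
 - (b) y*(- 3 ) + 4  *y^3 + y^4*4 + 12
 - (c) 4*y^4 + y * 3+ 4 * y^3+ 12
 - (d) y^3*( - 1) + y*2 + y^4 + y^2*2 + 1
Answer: c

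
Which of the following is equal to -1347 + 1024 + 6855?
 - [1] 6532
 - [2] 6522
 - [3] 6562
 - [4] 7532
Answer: 1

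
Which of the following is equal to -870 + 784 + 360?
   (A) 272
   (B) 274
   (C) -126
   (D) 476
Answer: B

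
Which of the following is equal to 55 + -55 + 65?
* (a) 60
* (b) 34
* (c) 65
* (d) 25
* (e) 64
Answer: c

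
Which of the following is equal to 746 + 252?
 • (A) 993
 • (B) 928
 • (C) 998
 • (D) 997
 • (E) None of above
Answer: C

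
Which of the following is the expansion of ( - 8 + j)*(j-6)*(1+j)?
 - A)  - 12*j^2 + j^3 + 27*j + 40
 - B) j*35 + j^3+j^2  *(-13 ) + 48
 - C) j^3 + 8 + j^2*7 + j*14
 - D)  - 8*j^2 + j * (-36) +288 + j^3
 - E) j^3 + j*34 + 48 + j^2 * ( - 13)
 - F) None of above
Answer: E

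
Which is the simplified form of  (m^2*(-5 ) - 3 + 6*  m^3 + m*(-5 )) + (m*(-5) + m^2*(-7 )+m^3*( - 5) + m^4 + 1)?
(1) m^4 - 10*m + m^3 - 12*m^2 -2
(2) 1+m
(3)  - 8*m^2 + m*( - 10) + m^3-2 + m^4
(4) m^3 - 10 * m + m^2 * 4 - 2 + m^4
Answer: 1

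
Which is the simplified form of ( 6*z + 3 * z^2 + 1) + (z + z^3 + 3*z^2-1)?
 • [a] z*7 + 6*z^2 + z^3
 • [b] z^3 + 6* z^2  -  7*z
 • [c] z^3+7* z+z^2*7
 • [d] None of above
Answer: a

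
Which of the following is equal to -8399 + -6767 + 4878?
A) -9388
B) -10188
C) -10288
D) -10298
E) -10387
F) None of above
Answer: C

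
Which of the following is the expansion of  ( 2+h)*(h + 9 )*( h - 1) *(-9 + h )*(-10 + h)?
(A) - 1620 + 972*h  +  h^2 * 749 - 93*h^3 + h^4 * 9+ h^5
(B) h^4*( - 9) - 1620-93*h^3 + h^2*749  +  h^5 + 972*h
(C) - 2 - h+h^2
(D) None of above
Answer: B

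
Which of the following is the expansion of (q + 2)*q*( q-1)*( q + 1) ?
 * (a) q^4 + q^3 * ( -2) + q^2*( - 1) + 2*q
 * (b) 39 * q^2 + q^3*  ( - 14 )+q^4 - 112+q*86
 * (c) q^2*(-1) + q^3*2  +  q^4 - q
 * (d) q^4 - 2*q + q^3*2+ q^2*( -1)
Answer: d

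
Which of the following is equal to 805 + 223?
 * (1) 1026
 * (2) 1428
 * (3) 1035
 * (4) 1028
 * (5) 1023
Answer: 4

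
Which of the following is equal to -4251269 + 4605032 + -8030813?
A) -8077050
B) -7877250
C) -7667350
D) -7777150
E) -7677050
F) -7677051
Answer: E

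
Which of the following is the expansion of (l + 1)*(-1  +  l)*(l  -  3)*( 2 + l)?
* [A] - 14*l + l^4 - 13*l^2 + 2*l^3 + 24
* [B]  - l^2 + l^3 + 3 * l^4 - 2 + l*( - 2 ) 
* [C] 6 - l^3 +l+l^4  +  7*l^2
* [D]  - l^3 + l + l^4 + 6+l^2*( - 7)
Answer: D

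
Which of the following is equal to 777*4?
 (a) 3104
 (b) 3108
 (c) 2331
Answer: b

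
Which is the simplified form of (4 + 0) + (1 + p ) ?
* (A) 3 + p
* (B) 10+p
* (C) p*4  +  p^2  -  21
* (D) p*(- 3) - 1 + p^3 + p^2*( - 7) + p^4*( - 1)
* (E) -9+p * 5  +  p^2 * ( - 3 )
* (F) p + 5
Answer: F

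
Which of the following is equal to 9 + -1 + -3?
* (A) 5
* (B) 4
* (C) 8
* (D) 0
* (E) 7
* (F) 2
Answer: A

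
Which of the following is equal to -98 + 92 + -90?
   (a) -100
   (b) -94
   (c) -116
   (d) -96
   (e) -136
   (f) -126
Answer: d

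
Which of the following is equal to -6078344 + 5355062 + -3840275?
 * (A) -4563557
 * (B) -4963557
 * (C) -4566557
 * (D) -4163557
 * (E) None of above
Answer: A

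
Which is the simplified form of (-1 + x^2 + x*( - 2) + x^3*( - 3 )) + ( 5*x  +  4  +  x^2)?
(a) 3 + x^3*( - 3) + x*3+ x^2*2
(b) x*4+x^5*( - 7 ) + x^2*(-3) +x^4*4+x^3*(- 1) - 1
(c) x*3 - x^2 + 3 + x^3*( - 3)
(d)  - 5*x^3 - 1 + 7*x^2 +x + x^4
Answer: a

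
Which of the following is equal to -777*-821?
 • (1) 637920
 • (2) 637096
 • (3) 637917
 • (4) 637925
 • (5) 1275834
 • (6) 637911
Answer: 3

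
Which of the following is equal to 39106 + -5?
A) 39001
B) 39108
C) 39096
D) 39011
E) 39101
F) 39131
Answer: E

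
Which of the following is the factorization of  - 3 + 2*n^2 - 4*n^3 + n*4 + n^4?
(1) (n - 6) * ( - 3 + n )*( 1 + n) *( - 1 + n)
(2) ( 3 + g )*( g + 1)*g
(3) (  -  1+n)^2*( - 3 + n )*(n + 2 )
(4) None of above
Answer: 4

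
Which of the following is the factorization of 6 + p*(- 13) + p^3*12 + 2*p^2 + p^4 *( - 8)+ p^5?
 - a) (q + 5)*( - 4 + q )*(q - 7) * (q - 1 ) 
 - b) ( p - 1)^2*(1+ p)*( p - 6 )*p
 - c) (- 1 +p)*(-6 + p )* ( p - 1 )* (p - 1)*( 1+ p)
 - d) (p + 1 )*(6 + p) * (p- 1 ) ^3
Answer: c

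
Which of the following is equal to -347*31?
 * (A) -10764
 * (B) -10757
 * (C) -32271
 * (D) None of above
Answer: B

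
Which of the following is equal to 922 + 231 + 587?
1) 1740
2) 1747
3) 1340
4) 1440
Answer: 1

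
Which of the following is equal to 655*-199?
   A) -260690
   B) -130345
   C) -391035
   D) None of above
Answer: B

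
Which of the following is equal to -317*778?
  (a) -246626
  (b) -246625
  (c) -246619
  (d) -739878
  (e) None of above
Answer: a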